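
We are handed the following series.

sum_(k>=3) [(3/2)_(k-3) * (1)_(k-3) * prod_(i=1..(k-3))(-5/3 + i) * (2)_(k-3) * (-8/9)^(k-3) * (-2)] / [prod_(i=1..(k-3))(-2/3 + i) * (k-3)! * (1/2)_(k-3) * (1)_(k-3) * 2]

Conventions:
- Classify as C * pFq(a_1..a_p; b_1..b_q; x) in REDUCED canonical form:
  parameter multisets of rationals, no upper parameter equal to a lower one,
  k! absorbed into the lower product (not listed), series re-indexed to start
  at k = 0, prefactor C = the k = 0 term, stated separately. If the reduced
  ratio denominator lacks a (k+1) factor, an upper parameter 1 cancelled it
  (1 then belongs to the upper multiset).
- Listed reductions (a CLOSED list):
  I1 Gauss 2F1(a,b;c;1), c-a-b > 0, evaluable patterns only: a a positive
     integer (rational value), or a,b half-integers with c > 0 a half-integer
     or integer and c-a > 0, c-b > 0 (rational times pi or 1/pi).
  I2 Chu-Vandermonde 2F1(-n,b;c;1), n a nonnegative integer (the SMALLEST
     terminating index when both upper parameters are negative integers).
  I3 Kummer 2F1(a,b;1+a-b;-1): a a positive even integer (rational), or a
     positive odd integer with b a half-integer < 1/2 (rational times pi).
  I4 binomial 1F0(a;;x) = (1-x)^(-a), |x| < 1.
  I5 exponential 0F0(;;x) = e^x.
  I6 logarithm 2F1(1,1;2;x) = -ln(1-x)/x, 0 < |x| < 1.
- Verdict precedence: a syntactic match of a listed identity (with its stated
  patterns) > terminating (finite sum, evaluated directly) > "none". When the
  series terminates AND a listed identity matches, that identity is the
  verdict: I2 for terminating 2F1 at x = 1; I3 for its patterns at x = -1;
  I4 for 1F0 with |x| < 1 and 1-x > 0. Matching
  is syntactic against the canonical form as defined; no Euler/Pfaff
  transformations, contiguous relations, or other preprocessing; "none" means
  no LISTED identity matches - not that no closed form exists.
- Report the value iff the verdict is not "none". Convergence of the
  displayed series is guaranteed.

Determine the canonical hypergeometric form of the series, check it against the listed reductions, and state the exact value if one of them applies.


x = -8/9 here; the reduced form reads 3F2, upper {-2/3, 3/2, 2}, lower {1/3, 1/2}, C = -1. Verdict: none. Every listed pattern misses the 3F2 form at -8/9, upper {-2/3, 3/2, 2}.

The tell: x = (-8/9) and the lower running product (C = -1, x = -8/9) is a rising factorial.
Adjacent-term ratio: r(k) = (-8/9) * (k-2/3) (k+3/2) (k+2) / [(k+1/3) (k+1/2) (k+1)] - rational; roots negated = parameters, x = (-8/9), C = -1.


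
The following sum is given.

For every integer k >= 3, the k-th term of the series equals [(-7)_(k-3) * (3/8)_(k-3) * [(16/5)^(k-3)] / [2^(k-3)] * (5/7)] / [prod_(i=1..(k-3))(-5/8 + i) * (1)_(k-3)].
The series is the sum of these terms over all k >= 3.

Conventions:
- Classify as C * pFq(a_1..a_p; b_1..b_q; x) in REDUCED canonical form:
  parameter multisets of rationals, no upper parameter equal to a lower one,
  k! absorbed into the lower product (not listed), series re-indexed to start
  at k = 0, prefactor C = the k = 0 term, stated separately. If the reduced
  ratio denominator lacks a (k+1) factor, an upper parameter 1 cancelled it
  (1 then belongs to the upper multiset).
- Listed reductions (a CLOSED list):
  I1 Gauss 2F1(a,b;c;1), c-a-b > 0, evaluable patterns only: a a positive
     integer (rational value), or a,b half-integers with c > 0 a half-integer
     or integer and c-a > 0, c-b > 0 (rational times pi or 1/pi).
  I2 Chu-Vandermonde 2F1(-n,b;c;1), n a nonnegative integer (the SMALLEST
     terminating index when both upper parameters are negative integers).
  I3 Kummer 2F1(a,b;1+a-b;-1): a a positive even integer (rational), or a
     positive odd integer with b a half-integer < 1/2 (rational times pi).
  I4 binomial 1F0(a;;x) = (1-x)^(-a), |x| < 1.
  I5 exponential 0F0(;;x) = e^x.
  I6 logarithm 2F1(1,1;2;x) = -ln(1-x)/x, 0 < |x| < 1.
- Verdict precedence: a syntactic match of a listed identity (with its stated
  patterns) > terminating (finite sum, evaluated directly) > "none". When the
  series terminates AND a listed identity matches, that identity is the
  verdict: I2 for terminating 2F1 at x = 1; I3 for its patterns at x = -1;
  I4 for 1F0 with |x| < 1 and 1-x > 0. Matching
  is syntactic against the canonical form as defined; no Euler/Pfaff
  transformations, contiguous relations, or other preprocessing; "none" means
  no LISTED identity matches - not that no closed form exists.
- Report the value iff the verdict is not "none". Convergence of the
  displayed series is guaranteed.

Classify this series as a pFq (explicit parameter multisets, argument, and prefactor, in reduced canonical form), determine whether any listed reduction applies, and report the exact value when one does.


Prefactor 5/7, argument 8/5: 1F0 with upper {-7} over lower {-}. Verdict: terminating - upper parameter -7 makes this a finite sum (last index 7), evaluated exactly. Exact value: -2187/109375.

First insight: t_0 = 5/7 here, and the parameter 3/8 appears in both the upper and lower lists and cancels.
Ratio: r(k) = (8/5) * (k-7) / [(k+1)] - poly over poly, x = (8/5) from leading terms; C = 5/7 at k = 0.


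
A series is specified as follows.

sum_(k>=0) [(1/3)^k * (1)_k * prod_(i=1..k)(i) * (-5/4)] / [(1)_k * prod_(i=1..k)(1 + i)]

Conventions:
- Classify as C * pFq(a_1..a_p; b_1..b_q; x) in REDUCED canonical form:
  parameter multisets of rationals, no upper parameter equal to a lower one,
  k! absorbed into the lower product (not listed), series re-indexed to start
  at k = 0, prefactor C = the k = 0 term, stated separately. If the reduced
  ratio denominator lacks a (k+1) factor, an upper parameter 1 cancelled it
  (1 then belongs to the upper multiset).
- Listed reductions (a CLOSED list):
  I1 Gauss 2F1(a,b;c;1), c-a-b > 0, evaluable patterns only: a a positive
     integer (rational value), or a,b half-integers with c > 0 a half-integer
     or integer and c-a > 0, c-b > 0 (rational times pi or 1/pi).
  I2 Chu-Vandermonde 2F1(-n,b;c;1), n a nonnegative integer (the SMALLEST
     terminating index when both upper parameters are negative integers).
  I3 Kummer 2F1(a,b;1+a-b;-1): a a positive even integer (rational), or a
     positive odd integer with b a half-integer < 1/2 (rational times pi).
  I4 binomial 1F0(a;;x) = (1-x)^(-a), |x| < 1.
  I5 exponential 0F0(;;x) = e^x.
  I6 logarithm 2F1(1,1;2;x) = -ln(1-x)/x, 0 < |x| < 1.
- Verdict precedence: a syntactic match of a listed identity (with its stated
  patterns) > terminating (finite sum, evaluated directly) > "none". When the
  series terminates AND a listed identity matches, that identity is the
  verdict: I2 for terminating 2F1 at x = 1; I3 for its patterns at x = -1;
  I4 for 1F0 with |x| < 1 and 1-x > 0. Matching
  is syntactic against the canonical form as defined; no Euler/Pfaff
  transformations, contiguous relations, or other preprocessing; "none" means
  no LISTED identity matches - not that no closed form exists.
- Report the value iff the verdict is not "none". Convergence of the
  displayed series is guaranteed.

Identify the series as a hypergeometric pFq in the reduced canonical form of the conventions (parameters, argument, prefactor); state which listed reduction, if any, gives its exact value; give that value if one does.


At argument 1/3: a 2F1 with upper {1, 1}, lower {2}, scaled by C = -5/4. Verdict: this is logarithm (I6) (the logarithm: parameters (1,1;2), x = 1/3). Sum: (15/4) * ln(2/3).

Key step: with t_0 = -5/4, (1)_k (prefactor -5/4) is k! itself.
Consecutive-term ratio: r(k) = (1/3) * (k+1) (k+1) / [(k+2) (k+1)] ; factor over Q: parameters, x = (1/3), and C = -5/4.


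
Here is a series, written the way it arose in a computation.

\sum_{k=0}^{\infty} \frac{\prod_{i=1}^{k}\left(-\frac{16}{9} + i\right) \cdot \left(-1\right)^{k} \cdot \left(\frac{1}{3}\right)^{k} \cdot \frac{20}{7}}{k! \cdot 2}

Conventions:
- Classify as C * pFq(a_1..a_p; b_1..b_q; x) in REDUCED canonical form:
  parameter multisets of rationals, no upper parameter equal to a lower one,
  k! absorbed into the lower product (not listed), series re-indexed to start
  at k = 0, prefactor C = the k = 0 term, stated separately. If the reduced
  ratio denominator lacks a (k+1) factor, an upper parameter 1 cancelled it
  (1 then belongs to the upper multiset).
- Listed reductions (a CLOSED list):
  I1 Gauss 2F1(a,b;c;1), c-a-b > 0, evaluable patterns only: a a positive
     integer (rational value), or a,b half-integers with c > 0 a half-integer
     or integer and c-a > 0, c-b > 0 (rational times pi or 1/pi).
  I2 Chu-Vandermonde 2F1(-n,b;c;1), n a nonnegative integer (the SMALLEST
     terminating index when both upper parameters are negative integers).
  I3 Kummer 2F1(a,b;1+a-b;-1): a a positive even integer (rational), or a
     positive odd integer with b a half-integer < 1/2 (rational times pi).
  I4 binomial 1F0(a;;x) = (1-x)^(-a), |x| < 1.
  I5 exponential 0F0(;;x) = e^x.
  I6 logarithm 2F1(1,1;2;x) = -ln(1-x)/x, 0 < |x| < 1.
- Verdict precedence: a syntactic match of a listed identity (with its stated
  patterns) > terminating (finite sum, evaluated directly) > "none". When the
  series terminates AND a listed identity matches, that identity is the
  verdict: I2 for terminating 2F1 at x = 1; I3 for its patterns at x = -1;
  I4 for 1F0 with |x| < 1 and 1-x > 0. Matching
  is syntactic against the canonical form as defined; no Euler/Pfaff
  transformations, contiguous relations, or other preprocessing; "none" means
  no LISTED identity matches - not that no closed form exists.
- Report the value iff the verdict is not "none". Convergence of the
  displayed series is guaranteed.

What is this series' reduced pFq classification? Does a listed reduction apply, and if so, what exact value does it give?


Classification (C = \frac{10}{7}): 1F0 with upper {-\frac{7}{9}}, lower {-}, argument x = -\frac{1}{3}. Verdict at x = -\frac{1}{3}: the binomial series (I4) matches (the 1F0 binomial series: exponent 7/9, x = -\frac{1}{3}). Its exact value is \frac{10}{7} \cdot \left(\frac{4}{3}\right)^{\frac{7}{9}}.

Key step: from the first term \frac{10}{7}: the running product (C = 10/7, x = -1/3) telescopes to a rising factorial.
Ratio: r(k) = -\frac{1}{3} * (k-\frac{7}{9}) / [(k+1)] - rational; roots negated = parameters, x = -\frac{1}{3}, C = \frac{10}{7}.


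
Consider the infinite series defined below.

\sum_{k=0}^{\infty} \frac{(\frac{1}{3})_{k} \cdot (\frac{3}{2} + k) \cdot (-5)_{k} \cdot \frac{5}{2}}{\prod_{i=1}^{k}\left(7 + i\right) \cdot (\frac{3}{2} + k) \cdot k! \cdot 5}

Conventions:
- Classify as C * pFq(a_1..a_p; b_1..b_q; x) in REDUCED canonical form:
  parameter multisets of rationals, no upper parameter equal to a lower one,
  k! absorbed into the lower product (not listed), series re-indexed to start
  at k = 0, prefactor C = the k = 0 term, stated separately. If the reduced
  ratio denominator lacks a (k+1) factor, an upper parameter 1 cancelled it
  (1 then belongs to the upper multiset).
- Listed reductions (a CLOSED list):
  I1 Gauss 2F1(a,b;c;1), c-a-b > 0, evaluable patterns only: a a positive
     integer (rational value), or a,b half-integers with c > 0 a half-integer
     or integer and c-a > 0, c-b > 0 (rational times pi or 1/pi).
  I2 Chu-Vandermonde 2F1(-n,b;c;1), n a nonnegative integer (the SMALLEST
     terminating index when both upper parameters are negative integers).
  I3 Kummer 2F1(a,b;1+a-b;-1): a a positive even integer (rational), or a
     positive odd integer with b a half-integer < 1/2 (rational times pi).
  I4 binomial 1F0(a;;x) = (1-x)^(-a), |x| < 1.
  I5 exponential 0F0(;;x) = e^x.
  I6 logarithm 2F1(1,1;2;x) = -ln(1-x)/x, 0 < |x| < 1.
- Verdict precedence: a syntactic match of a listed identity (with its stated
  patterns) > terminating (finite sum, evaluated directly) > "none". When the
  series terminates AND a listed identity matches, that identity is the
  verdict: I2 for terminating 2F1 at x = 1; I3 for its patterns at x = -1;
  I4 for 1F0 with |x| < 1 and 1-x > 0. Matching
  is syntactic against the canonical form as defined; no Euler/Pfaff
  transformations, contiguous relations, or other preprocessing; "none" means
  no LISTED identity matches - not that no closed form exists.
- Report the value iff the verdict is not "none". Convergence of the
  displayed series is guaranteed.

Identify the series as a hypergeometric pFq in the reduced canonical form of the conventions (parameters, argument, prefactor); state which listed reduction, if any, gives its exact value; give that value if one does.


Canonical form: C = \frac{1}{2} times 2F1 with upper {-5, \frac{1}{3}}, lower {8}, x = 1. Verdict at x = 1: the Chu-Vandermonde identity I2 matches (terminating 2F1 at x = 1 with n = 5, b = 1/3, c = 8). Value: \frac{60697}{144342}.

Key observation: t_0 = \frac{1}{2} here, and striking the common factor k + 3/2 reduces the term (C = 1/2).
Term ratio: r(k) = 1 * (k-5) (k+\frac{1}{3}) / [(k+8) (k+1)] - poly over poly, x = 1 from leading terms; C = \frac{1}{2} at k = 0.


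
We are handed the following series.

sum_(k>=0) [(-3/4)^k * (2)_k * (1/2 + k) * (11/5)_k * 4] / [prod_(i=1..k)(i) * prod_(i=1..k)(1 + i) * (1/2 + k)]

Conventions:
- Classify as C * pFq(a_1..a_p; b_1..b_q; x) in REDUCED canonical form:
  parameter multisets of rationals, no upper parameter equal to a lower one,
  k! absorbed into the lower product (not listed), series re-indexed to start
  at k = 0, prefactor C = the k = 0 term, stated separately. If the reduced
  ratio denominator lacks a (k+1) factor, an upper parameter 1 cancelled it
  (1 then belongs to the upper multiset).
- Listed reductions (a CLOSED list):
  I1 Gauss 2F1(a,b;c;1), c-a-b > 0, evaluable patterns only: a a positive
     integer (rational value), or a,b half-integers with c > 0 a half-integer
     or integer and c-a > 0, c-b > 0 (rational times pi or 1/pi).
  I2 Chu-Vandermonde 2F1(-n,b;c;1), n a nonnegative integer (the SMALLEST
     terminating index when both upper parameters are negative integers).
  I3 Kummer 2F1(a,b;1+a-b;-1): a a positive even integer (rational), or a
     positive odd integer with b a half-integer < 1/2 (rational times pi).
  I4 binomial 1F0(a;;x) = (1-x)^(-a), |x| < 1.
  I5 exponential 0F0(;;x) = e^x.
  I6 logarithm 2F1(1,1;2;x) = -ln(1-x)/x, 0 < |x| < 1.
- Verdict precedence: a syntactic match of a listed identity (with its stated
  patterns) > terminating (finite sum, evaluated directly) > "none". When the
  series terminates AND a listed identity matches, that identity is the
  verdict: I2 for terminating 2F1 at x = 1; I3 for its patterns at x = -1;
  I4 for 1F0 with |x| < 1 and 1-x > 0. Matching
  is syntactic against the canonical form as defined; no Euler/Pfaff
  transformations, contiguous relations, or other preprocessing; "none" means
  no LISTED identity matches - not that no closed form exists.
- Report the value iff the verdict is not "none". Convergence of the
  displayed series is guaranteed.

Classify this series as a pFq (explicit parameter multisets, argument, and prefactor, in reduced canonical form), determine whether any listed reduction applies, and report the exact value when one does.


Key step: x = (-3/4) and the parameter 2 appears in both the upper and lower lists and cancels (alongside the other common factor).
Adjacent-term ratio: r(k) = (-3/4) * (k+11/5) / [(k+1)] - poly over poly, x = (-3/4) from leading terms; C = 4 at k = 0.

Reduced: x = -3/4, 1F0, upper = {11/5}, lower = {-}, C = 4. Verdict: this is the binomial series (I4) (the 1F0 binomial series: exponent -11/5, x = -3/4). Hence: 4 * (7/4)^(-11/5).


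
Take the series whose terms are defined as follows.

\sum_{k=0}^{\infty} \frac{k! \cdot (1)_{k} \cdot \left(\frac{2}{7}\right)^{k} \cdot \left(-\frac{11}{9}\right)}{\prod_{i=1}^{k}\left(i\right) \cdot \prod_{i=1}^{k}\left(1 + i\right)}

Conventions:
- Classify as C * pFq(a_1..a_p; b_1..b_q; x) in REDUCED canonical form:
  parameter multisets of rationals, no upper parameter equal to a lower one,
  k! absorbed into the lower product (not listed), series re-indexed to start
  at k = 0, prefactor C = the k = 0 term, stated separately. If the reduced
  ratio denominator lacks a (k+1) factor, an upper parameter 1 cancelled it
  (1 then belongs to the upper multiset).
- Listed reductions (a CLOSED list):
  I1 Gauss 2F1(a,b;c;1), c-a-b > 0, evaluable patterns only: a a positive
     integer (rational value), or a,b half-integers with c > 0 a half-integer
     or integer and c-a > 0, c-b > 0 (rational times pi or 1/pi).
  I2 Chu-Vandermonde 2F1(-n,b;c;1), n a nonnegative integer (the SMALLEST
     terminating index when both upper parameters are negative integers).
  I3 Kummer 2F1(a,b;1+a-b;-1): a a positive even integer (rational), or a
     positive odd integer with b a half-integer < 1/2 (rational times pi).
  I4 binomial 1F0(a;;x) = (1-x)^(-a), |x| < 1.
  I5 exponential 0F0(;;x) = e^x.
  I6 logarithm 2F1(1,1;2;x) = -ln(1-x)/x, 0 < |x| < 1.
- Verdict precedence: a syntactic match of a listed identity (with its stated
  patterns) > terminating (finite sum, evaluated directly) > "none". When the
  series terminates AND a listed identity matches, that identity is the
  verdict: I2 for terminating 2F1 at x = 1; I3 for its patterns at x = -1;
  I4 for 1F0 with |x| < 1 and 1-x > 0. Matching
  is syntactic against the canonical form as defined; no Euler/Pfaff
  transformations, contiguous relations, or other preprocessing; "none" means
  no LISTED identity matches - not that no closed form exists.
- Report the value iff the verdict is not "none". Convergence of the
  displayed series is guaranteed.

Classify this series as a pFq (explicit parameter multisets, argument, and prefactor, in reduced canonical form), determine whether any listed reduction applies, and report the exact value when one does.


Canonical form: C = -\frac{11}{9} times 2F1 with upper {1, 1}, lower {2}, x = \frac{2}{7}. Verdict at x = \frac{2}{7}: the I6 logarithm reduction matches (the logarithm: parameters (1,1;2), x = \frac{2}{7}). Exact value: \frac{77}{18} \cdot \ln\left(\frac{5}{7}\right).

Structural cue: from the first term -\frac{11}{9}: the factorial ratio (prefactor -11/9) (k+a-1)!/(a-1)! is a rising factorial (a)_k.
Consecutive-term ratio: r(k) = \frac{2}{7} * (k+1) (k+1) / [(k+2) (k+1)] ; factor over Q: parameters, x = \frac{2}{7}, and C = -\frac{11}{9}.


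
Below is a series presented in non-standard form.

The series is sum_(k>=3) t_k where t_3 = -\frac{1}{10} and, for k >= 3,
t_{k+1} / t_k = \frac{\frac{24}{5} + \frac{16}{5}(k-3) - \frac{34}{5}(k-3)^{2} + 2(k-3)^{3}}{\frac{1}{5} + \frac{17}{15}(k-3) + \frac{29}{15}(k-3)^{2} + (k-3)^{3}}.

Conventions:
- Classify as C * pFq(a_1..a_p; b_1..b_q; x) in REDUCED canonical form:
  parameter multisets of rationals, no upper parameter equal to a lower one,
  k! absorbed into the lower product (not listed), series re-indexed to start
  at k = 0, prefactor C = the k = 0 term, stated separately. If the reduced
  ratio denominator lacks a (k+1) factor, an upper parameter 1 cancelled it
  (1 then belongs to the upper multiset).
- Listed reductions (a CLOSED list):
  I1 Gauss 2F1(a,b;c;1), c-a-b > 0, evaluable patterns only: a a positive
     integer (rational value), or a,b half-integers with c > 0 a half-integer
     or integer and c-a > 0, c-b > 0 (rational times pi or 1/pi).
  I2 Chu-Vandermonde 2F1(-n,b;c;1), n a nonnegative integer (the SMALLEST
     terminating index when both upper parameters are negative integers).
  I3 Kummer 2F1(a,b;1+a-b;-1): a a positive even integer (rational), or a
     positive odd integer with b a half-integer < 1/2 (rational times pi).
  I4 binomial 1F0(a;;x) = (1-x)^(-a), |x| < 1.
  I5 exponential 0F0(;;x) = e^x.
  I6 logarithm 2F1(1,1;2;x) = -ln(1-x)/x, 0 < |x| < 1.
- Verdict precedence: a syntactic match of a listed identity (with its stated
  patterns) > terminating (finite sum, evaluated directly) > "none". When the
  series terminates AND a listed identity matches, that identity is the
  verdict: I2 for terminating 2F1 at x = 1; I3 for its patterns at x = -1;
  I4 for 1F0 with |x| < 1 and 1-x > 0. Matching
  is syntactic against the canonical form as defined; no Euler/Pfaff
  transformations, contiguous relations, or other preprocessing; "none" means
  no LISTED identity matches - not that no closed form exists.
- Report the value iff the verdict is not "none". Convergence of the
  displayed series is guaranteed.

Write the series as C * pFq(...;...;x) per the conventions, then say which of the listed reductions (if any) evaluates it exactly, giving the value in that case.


Canonical form: C = -\frac{1}{10} times 2F1 with upper {-2, -2}, lower {\frac{1}{3}}, x = 2. Verdict: terminating - upper -2 stops the sum at k = 2; the 3 terms are added exactly. Value: -\frac{43}{10}.

The tell: t_0 being -\frac{1}{10}, the parameter 3/5 appears in both the upper and lower lists and cancels.
Consecutive-term ratio: r(k) = 2 * (k-2) (k-2) / [(k+\frac{1}{3}) (k+1)] - rational in k. x = 2; t_0 = -\frac{1}{10}; negate the roots.


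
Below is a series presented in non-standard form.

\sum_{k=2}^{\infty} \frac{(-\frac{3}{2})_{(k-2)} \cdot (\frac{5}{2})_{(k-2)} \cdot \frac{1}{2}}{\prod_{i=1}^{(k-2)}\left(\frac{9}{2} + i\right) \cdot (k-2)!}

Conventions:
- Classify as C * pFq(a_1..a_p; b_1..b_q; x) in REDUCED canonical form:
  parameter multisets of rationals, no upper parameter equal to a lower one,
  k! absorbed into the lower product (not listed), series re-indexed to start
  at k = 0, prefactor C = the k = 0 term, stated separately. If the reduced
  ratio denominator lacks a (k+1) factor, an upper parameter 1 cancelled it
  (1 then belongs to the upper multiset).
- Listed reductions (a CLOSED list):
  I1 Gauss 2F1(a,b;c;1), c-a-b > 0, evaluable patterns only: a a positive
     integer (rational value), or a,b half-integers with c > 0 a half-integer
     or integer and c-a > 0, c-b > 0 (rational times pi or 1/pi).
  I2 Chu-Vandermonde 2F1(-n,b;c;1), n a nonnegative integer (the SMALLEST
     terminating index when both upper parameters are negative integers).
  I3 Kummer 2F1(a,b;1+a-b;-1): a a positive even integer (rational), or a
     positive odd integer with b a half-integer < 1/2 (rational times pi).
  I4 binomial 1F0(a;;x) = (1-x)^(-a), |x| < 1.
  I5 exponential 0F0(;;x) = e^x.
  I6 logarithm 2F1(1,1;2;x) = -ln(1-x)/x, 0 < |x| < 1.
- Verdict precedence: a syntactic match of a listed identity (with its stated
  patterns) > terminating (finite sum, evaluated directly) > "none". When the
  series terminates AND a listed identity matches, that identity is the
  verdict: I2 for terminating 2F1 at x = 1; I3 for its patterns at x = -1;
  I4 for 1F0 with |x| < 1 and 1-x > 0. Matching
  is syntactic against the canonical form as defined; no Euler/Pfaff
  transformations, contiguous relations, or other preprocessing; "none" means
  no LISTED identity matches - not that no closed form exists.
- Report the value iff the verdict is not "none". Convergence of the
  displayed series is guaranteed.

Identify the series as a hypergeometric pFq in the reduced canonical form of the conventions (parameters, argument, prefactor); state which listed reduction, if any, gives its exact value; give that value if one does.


Prefactor \frac{1}{2}, argument 1: 2F1 with upper {-\frac{3}{2}, \frac{5}{2}} over lower {\frac{11}{2}}. Verdict: the half-integer Gauss pattern (I1) matches (x = 1; upper {-\frac{3}{2}, \frac{5}{2}} half-integers, c = \frac{11}{2} in the evaluable pattern). Exact value: \frac{2205}{32768} \cdot \pi.

First insight: with t_0 = \frac{1}{2}, the lower running product (C = 1/2) is a rising factorial.
Adjacent-term ratio: r(k) = 1 * (k-\frac{3}{2}) (k+\frac{5}{2}) / [(k+\frac{11}{2}) (k+1)] - poly over poly, x = 1 from leading terms; C = \frac{1}{2} at k = 0.


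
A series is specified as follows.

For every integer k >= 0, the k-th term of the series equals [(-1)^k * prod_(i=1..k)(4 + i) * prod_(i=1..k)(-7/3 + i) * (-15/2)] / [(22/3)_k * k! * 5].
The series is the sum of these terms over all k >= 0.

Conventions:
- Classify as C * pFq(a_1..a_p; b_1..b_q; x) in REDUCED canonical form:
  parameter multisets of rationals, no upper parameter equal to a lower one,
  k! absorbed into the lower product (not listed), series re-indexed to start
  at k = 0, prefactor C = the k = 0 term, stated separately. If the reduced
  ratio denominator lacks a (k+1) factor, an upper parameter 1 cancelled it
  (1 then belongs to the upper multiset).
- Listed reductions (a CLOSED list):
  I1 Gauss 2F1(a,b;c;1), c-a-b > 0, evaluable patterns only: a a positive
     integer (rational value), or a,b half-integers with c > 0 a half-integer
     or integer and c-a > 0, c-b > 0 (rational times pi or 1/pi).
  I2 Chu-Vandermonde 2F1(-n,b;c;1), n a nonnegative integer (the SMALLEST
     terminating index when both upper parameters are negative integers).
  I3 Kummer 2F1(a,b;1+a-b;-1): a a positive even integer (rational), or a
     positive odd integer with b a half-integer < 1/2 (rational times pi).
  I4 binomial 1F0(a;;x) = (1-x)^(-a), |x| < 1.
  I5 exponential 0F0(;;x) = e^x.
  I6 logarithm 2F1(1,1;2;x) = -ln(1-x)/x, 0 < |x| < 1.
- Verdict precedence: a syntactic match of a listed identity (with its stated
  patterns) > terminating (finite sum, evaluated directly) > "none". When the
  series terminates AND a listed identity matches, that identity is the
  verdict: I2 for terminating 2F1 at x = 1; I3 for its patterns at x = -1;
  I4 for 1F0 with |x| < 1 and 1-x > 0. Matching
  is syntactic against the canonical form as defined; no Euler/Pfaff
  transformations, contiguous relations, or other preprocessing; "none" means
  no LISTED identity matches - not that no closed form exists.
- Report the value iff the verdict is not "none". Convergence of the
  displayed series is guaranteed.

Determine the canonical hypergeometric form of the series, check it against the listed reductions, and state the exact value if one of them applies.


Key step: x = (-1) and the constant factors (C = -3/2, x = -1) combine into one prefactor.
Term ratio: r(k) = (-1) * (k-4/3) (k+5) / [(k+22/3) (k+1)] - poly over poly, x = (-1) from leading terms; C = -3/2 at k = 0.

Prefactor -3/2, argument -1: 2F1 with upper {-4/3, 5} over lower {22/3}. Verdict: none. A 2F1 with upper {-4/3, 5} fits none of I1-I6 at x = -1; the sum runs forever.


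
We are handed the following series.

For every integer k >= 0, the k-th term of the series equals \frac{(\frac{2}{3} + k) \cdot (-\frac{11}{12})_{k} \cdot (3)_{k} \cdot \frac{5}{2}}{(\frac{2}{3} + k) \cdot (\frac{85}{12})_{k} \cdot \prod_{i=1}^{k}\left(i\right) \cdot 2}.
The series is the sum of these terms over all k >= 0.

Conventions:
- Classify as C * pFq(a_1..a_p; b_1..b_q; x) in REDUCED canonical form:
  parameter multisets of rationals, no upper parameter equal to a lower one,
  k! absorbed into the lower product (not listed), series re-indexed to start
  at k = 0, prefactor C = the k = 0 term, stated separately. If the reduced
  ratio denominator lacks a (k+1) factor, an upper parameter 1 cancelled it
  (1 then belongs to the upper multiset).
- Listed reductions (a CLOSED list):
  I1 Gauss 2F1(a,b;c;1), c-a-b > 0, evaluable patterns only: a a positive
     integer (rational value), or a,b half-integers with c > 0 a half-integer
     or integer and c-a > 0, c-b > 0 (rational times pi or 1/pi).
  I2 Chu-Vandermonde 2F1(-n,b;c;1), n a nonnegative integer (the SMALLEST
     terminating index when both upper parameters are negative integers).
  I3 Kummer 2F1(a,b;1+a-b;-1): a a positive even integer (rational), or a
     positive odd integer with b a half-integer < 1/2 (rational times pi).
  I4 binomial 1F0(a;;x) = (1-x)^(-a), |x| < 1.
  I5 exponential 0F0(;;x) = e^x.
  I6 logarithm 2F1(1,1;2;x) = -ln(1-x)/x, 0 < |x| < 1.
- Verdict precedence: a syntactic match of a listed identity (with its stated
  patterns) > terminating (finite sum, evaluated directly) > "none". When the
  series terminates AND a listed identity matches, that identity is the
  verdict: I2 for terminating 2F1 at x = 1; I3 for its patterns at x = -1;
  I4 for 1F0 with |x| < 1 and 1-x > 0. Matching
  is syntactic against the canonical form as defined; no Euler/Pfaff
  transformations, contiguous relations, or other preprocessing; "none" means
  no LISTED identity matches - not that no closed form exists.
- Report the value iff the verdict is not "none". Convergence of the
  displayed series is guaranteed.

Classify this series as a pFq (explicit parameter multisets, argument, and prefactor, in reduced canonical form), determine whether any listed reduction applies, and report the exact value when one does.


The tell: with t_0 = \frac{5}{4}, the constant factors (C = 5/4, x = 1) combine into one prefactor.
Adjacent-term ratio: r(k) = 1 * (k-\frac{11}{12}) (k+3) / [(k+\frac{85}{12}) (k+1)] ; factor over Q: parameters, x = 1, and C = \frac{5}{4}.

At argument 1: a 2F1 with upper {-\frac{11}{12}, 3}, lower {\frac{85}{12}}, scaled by C = \frac{5}{4}. Verdict: Gauss's theorem (I1) applies (x = 1: the Gamma ratio telescopes since c-a-b = 5 > 0 and a = 3 in Z>0). Sum: \frac{31171}{41472}.


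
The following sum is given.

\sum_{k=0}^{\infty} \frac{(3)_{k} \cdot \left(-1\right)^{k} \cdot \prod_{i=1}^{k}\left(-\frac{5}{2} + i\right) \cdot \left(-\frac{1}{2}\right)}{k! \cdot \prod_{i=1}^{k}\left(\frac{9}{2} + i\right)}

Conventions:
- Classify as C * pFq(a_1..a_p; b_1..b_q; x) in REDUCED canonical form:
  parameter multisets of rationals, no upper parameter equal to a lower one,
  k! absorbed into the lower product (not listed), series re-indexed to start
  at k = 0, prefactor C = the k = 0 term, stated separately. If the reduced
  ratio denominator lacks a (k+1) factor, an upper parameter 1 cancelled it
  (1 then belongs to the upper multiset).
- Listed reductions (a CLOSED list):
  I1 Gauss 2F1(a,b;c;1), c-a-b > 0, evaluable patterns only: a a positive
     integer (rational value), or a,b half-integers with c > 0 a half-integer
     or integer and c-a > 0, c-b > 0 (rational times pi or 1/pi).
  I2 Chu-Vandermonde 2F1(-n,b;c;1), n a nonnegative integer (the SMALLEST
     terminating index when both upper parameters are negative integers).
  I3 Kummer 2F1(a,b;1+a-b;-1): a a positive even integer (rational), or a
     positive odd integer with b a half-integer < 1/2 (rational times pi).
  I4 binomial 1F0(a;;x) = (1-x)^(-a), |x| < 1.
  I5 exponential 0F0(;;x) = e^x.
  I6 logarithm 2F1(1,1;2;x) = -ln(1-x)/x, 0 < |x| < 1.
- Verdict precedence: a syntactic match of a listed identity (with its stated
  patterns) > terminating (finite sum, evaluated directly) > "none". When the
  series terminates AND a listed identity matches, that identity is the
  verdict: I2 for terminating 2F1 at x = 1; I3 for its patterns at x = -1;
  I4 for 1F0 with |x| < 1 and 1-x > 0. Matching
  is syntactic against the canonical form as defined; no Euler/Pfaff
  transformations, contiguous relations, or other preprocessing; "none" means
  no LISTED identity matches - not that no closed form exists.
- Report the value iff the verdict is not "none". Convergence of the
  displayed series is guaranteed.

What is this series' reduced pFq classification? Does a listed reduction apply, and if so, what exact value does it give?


First insight: with t_0 = -\frac{1}{2}, the lower running product (C = -1/2) is a rising factorial.
Step ratio: r(k) = -1 * (k-\frac{3}{2}) (k+3) / [(k+\frac{11}{2}) (k+1)] - rational in k. x = -1; t_0 = -\frac{1}{2}; negate the roots.

At argument -1: a 2F1 with upper {-\frac{3}{2}, 3}, lower {\frac{11}{2}}, scaled by C = -\frac{1}{2}. Verdict: Kummer (I3) matches (x = -1; c = \frac{11}{2} equals 1+a-b for upper {-\frac{3}{2}, 3}: listed pattern). Sum: \left(-\frac{315}{1024}\right) \cdot \pi.


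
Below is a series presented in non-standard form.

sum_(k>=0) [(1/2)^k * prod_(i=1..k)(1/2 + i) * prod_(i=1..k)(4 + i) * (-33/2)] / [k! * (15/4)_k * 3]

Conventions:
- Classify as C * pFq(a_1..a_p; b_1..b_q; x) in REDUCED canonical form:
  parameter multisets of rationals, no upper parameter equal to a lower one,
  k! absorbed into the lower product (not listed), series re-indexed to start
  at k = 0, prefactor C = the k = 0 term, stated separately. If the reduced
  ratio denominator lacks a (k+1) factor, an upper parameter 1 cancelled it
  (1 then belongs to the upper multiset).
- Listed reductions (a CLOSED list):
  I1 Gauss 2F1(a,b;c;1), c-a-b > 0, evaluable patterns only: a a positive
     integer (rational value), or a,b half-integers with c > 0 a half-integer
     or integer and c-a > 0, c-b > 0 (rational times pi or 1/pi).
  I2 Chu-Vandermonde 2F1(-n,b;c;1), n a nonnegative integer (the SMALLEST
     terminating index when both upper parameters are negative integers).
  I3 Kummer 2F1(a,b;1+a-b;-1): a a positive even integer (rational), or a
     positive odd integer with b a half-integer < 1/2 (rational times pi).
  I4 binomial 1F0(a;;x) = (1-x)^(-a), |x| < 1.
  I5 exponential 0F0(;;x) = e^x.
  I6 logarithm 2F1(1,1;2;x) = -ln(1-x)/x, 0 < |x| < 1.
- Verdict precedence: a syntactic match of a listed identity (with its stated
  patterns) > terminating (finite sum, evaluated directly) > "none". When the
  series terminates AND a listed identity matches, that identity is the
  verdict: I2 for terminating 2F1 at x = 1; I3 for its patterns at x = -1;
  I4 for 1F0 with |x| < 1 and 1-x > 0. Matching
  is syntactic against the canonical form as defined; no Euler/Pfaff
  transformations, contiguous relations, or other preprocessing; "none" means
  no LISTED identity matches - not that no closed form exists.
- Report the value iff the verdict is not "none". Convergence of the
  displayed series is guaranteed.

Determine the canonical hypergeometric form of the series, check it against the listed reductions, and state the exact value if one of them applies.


Structural cue: t_0 being -11/2, the running product (C = -11/2, x = 1/2) telescopes to a rising factorial.
Step ratio: r(k) = (1/2) * (k+3/2) (k+5) / [(k+15/4) (k+1)] - rational; roots negated = parameters, x = (1/2), C = -11/2.

Prefactor -11/2, argument 1/2: 2F1 with upper {3/2, 5} over lower {15/4}. Verdict: none. Every listed pattern misses the 2F1 form at 1/2, upper {3/2, 5}.


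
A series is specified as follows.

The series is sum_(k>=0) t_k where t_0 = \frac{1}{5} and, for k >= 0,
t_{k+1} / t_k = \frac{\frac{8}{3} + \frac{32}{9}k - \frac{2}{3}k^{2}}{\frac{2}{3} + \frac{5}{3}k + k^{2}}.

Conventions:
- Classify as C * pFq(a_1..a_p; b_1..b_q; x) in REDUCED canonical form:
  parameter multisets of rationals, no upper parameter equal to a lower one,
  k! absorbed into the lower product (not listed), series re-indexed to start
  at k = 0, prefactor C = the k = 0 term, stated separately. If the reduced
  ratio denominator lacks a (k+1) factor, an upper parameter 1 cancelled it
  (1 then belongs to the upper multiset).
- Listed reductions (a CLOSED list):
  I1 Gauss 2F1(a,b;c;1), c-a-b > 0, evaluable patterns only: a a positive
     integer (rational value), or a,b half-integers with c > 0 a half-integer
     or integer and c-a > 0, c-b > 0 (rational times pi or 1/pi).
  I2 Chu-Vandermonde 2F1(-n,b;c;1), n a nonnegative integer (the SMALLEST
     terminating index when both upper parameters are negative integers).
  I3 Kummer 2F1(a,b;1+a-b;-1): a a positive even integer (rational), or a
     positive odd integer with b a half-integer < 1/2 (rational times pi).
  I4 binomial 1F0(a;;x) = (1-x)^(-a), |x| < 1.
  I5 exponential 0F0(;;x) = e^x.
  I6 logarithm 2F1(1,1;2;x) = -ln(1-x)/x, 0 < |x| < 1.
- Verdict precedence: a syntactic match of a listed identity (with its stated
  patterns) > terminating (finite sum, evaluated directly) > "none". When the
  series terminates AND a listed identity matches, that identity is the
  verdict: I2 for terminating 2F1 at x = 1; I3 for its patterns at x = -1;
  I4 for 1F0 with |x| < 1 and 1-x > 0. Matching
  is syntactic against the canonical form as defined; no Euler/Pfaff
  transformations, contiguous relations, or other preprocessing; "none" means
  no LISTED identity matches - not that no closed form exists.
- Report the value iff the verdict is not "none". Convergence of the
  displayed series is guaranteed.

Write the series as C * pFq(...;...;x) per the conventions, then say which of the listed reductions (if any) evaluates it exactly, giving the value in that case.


Classification (C = \frac{1}{5}): 1F0 with upper {-6}, lower {-}, argument x = -\frac{2}{3}. Verdict: the binomial series (I4) fires (the 1F0 binomial series: exponent 6, x = -\frac{2}{3}). Exact value: \frac{3125}{729}.

Key observation: from the first term \frac{1}{5}: roots of the ratio polynomials (C = 1/5, x = -2/3) are the negated parameters.
Term ratio: r(k) = -\frac{2}{3} * (k-6) / [(k+1)] - rational; roots negated = parameters, x = -\frac{2}{3}, C = \frac{1}{5}.


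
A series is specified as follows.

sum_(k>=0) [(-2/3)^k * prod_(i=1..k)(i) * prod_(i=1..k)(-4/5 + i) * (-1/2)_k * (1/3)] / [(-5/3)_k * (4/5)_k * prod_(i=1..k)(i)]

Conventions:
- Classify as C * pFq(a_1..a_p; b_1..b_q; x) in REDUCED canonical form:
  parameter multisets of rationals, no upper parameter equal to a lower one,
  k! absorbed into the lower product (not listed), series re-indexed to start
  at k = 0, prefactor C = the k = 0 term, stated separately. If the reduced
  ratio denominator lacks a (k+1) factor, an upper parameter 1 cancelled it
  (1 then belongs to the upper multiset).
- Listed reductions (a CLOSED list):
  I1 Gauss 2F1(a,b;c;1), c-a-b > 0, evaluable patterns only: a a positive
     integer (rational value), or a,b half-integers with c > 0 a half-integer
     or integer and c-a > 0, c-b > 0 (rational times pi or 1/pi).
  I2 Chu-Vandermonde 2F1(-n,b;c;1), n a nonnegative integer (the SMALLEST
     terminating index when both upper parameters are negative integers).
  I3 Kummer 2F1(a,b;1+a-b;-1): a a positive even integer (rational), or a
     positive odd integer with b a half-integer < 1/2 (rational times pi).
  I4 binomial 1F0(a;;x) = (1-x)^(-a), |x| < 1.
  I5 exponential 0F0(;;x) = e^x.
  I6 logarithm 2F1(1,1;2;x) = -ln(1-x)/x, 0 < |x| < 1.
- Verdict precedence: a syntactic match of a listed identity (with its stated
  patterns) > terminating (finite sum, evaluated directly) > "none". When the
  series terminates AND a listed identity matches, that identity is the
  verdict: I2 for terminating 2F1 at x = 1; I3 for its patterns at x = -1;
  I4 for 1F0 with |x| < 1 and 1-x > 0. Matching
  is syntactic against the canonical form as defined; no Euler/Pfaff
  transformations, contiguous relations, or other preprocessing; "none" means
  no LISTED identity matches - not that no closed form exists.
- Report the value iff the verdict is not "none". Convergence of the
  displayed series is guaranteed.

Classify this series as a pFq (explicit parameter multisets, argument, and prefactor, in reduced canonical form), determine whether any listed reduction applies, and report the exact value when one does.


First insight: x = (-2/3) and the running product (C = 1/3, x = -2/3) telescopes to a rising factorial.
Step ratio: r(k) = (-2/3) * (k-1/2) (k+1/5) (k+1) / [(k-5/3) (k+4/5) (k+1)] - rational; roots negated = parameters, x = (-2/3), C = 1/3.

At argument -2/3: a 3F2 with upper {-1/2, 1/5, 1}, lower {-5/3, 4/5}, scaled by C = 1/3. Verdict: none here - no I1-I6 shape fits x = -2/3 with lower {-5/3, 4/5}.


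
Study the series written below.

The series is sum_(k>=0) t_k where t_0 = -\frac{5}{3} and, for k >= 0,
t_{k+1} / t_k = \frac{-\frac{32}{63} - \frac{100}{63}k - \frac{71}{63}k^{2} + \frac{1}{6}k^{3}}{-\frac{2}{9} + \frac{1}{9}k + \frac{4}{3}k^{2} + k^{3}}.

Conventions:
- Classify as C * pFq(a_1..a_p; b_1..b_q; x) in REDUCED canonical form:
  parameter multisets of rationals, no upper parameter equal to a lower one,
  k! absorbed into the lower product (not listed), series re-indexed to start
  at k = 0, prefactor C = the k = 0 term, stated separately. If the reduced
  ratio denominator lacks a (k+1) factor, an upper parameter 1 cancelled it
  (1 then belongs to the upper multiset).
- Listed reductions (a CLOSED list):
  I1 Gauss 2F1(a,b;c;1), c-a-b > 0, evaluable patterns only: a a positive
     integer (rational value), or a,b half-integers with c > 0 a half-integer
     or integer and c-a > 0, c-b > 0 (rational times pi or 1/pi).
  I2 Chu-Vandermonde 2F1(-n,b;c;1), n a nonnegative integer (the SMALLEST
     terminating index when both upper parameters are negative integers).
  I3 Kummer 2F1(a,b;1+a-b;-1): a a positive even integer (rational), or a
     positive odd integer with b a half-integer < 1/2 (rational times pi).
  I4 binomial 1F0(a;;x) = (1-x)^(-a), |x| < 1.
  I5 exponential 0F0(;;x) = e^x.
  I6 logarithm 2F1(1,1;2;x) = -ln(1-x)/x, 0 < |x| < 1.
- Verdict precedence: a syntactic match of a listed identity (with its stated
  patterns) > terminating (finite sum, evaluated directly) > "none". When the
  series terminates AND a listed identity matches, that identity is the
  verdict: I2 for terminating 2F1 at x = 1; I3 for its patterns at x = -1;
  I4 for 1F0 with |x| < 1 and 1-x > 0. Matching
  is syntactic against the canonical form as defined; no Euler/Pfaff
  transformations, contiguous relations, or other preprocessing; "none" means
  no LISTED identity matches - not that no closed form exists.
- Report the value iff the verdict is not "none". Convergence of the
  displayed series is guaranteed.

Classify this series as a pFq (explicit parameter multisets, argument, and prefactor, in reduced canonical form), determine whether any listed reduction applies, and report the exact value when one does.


Classification (C = -\frac{5}{3}): 2F1 with upper {-8, \frac{4}{7}}, lower {-\frac{1}{3}}, argument x = \frac{1}{6}. Verdict: terminating (-8 upstairs). 9 nonzero terms in all; added directly. Exact value: -\frac{302089086259}{131714173248}.

The tell: t_0 = -\frac{5}{3} here, and cancel k + 2/3 from the displayed ratio first; then prefactor -5/3.
Consecutive-term ratio: r(k) = \frac{1}{6} * (k-8) (k+\frac{4}{7}) / [(k-\frac{1}{3}) (k+1)] - poly over poly, x = \frac{1}{6} from leading terms; C = -\frac{5}{3} at k = 0.
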